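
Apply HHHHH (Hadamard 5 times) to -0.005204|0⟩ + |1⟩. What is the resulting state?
0.7034|0⟩ - 0.7108|1⟩

H² = I, so H^5 = H: a single Hadamard. With (a, b) = (-0.005204, 1), H gives ((a + b)/√2, (a − b)/√2) = (0.7034, -0.7108).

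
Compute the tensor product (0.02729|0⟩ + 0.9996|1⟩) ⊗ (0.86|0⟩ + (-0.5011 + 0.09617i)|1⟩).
0.02347|00⟩ + (-0.01368 + 0.002624i)|01⟩ + 0.8597|10⟩ + (-0.5009 + 0.09613i)|11⟩

amp(|b₁b₂…⟩) = product of the factor amplitudes for bits b₁, b₂, …; only kets whose every factor amplitude is nonzero survive.
|00⟩: (0.02729)(0.86) = 0.02347
|01⟩: (0.02729)(-0.5011 + 0.09617i) = (-0.01368 + 0.002624i)
|10⟩: (0.9996)(0.86) = 0.8597
|11⟩: (0.9996)(-0.5011 + 0.09617i) = (-0.5009 + 0.09613i)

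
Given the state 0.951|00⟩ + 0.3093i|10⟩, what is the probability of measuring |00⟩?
0.9044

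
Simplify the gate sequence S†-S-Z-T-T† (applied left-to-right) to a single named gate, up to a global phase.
Z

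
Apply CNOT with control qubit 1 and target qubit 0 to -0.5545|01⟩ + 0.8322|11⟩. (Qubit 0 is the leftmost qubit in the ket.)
0.8322|01⟩ - 0.5545|11⟩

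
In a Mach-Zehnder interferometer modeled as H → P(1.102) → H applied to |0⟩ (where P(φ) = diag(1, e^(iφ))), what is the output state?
(0.7259 + 0.4461i)|0⟩ + (0.2741 - 0.4461i)|1⟩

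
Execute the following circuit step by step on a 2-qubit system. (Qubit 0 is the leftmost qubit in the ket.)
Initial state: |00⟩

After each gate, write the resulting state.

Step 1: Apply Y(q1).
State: i|01⟩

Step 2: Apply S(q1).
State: -|01⟩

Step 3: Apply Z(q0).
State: -|01⟩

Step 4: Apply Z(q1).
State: |01⟩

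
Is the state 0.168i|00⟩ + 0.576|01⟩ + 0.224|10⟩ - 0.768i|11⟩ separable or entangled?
Separable

Writing the state as a|00⟩ + b|01⟩ + c|10⟩ + d|11⟩, it is a product state iff ad − bc = 0.
Here (a, b, c, d) = (0.168i, 0.576, 0.224, -0.768i): ad − bc = (0.168i)(-0.768i) − (0.576)(0.224) = 0, so the state is separable.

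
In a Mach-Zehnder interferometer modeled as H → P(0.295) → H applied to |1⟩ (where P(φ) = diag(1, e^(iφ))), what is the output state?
(0.0216 - 0.1454i)|0⟩ + (0.9784 + 0.1454i)|1⟩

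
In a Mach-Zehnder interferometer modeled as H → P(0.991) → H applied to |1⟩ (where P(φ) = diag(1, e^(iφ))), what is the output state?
(0.2261 - 0.4183i)|0⟩ + (0.7739 + 0.4183i)|1⟩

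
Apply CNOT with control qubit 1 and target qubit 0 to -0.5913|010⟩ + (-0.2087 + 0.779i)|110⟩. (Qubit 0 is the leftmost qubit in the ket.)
(-0.2087 + 0.779i)|010⟩ - 0.5913|110⟩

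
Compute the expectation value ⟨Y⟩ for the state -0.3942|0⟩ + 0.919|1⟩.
0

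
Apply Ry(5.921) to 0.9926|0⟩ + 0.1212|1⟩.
-0.9982|0⟩ + 0.05955|1⟩

Ry(5.921) = [[cos(θ/2), −sin(θ/2)], [sin(θ/2), cos(θ/2)]]; θ = 5.921, cos(θ/2) ≈ -0.983647, sin(θ/2) ≈ 0.180104.
With a = amp(|0⟩) = 0.9926 and b = amp(|1⟩) = 0.1212:
new amp(|0⟩) = (-0.983647)·a + (-0.180104)·b = -0.9982
new amp(|1⟩) = (0.180104)·a + (-0.983647)·b = 0.05955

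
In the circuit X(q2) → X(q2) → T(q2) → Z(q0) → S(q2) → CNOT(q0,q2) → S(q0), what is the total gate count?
7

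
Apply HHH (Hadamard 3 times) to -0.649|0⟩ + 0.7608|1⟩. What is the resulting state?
0.07905|0⟩ - 0.9969|1⟩

H² = I, so H^3 = H: a single Hadamard. With (a, b) = (-0.649, 0.7608), H gives ((a + b)/√2, (a − b)/√2) = (0.07905, -0.9969).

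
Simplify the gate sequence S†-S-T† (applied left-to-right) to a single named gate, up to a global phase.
T†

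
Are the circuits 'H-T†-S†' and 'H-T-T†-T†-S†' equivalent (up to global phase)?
Yes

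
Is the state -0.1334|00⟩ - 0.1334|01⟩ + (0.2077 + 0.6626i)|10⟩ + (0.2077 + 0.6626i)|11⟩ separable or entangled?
Separable

Writing the state as a|00⟩ + b|01⟩ + c|10⟩ + d|11⟩, it is a product state iff ad − bc = 0.
Here (a, b, c, d) = (-0.1334, -0.1334, (0.2077 + 0.6626i), (0.2077 + 0.6626i)): ad − bc = (-0.1334)(0.2077 + 0.6626i) − (-0.1334)(0.2077 + 0.6626i) = 0, so the state is separable.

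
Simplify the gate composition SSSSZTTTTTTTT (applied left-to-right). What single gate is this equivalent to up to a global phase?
Z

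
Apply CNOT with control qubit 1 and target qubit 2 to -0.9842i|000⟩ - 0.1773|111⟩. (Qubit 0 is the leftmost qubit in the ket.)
-0.9842i|000⟩ - 0.1773|110⟩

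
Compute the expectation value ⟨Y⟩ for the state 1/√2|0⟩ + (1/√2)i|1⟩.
1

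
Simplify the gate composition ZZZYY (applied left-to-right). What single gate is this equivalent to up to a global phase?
Z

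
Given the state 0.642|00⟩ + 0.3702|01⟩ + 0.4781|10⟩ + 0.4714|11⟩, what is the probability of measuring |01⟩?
0.137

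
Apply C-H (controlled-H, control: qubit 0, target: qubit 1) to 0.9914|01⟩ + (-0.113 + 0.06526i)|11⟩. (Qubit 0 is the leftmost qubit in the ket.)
0.9914|01⟩ + (-0.0799 + 0.04615i)|10⟩ + (0.0799 - 0.04615i)|11⟩

C-H leaves the control-|0⟩ kets |00⟩, |01⟩ unchanged and applies H to qubit 1 on the control-|1⟩ pair (|10⟩, |11⟩).
H = [[1/√2, 1/√2], [1/√2, -1/√2]].
With a = amp(|10⟩) = 0 and b = amp(|11⟩) = (-0.113 + 0.06526i):
new amp(|10⟩) = (1/√2)·a + (1/√2)·b = (-0.0799 + 0.04615i)
new amp(|11⟩) = (1/√2)·a + (-1/√2)·b = (0.0799 - 0.04615i)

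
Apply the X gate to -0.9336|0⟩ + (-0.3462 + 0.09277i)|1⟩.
(-0.3462 + 0.09277i)|0⟩ - 0.9336|1⟩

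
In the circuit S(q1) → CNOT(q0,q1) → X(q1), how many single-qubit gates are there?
2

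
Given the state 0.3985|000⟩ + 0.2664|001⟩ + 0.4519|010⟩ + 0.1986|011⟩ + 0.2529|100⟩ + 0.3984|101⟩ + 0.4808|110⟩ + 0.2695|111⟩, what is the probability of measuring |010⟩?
0.2042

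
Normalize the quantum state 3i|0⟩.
i|0⟩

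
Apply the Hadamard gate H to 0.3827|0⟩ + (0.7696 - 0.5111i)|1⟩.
(0.8148 - 0.3614i)|0⟩ + (-0.2736 + 0.3614i)|1⟩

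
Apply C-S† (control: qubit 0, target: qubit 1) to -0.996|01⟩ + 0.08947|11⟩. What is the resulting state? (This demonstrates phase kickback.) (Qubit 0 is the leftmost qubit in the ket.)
-0.996|01⟩ - 0.08947i|11⟩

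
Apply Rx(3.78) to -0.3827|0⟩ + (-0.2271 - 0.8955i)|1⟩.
(-0.7302 + 0.2156i)|0⟩ + (0.07127 + 0.6444i)|1⟩

Rx(3.78) = [[cos(θ/2), −i·sin(θ/2)], [−i·sin(θ/2), cos(θ/2)]]; θ = 3.78, cos(θ/2) ≈ -0.313811, sin(θ/2) ≈ 0.949486.
With a = amp(|0⟩) = -0.3827 and b = amp(|1⟩) = (-0.2271 - 0.8955i):
new amp(|0⟩) = (-0.313811)·a + (-0.949486i)·b = (-0.7302 + 0.2156i)
new amp(|1⟩) = (-0.949486i)·a + (-0.313811)·b = (0.07127 + 0.6444i)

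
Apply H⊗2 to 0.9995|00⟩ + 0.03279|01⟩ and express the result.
0.5161|00⟩ + 0.4834|01⟩ + 0.5161|10⟩ + 0.4834|11⟩

H⊗2 gives amp(|y⟩) = (1/2) Σ_x (−1)^(x·y) amp(|x⟩), where x·y is the number of positions in which both x and y have a 1.
|00⟩: (0.9995 + 0.03279)/2 = 0.5161
|01⟩: (0.9995 - 0.03279)/2 = 0.4834
|10⟩: (0.9995 + 0.03279)/2 = 0.5161
|11⟩: (0.9995 - 0.03279)/2 = 0.4834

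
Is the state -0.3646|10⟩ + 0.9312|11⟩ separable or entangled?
Separable

Writing the state as a|00⟩ + b|01⟩ + c|10⟩ + d|11⟩, it is a product state iff ad − bc = 0.
Here (a, b, c, d) = (0, 0, -0.3646, 0.9312): ad − bc = (0)(0.9312) − (0)(-0.3646) = 0, so the state is separable.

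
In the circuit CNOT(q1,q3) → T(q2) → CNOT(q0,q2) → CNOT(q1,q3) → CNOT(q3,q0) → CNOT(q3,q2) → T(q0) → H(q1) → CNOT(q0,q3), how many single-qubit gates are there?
3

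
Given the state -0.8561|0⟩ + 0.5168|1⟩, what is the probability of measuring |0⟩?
0.7329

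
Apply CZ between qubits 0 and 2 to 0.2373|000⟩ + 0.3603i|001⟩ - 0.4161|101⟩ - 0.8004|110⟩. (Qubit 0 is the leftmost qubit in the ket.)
0.2373|000⟩ + 0.3603i|001⟩ + 0.4161|101⟩ - 0.8004|110⟩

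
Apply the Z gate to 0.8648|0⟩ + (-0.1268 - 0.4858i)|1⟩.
0.8648|0⟩ + (0.1268 + 0.4858i)|1⟩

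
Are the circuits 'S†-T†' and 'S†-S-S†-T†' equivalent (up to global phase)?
Yes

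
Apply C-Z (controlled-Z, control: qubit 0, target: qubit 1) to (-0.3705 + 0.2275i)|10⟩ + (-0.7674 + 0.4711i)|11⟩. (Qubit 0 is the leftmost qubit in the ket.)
(-0.3705 + 0.2275i)|10⟩ + (0.7674 - 0.4711i)|11⟩

C-Z leaves the control-|0⟩ kets |00⟩, |01⟩ unchanged and applies Z to qubit 1 on the control-|1⟩ pair (|10⟩, |11⟩).
Z = [[1, 0], [0, -1]].
With a = amp(|10⟩) = (-0.3705 + 0.2275i) and b = amp(|11⟩) = (-0.7674 + 0.4711i):
new amp(|10⟩) = (1)·a = (-0.3705 + 0.2275i)
new amp(|11⟩) = (-1)·b = (0.7674 - 0.4711i)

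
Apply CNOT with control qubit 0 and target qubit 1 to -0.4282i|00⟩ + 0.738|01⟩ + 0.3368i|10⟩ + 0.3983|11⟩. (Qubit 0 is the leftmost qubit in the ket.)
-0.4282i|00⟩ + 0.738|01⟩ + 0.3983|10⟩ + 0.3368i|11⟩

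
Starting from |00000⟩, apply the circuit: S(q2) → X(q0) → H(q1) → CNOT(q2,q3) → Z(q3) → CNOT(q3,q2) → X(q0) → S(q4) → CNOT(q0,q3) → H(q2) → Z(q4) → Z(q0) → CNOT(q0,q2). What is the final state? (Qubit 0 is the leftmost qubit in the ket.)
1/2|00000⟩ + 1/2|00100⟩ + 1/2|01000⟩ + 1/2|01100⟩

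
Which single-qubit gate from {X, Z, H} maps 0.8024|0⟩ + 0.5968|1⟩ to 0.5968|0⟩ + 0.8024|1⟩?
X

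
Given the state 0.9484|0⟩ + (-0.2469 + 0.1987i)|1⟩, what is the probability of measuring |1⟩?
0.1004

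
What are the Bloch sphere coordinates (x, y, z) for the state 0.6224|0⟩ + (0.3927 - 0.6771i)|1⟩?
(0.4888, -0.8429, -0.2253)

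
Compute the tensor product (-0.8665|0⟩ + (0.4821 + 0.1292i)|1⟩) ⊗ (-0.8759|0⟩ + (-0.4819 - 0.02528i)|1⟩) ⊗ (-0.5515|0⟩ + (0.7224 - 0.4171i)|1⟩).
-0.4186|000⟩ + (0.5483 - 0.3166i)|001⟩ + (-0.2303 - 0.01208i)|010⟩ + (0.3108 - 0.1583i)|011⟩ + (0.2329 + 0.06241i)|100⟩ + (-0.3523 + 0.09438i)|101⟩ + (0.1263 + 0.04106i)|110⟩ + (-0.1965 + 0.04176i)|111⟩

amp(|b₁b₂…⟩) = product of the factor amplitudes for bits b₁, b₂, …; only kets whose every factor amplitude is nonzero survive.
|000⟩: (-0.8665)(-0.8759)(-0.5515) = -0.4186
|001⟩: (-0.8665)(-0.8759)(0.7224 - 0.4171i) = (0.5483 - 0.3166i)
|010⟩: (-0.8665)(-0.4819 - 0.02528i)(-0.5515) = (-0.2303 - 0.01208i)
|011⟩: (-0.8665)(-0.4819 - 0.02528i)(0.7224 - 0.4171i) = (0.3108 - 0.1583i)
|100⟩: (0.4821 + 0.1292i)(-0.8759)(-0.5515) = (0.2329 + 0.06241i)
|101⟩: (0.4821 + 0.1292i)(-0.8759)(0.7224 - 0.4171i) = (-0.3523 + 0.09438i)
|110⟩: (0.4821 + 0.1292i)(-0.4819 - 0.02528i)(-0.5515) = (0.1263 + 0.04106i)
|111⟩: (0.4821 + 0.1292i)(-0.4819 - 0.02528i)(0.7224 - 0.4171i) = (-0.1965 + 0.04176i)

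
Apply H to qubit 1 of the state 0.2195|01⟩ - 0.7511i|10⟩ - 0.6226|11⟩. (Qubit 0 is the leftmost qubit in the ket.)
0.1552|00⟩ - 0.1552|01⟩ + (-0.4402 - 0.5311i)|10⟩ + (0.4402 - 0.5311i)|11⟩

H on qubit 1 mixes each pair of kets that differ only in qubit 1: amplitudes (a, b) of (|…0…⟩, |…1…⟩) become ((a + b)/√2, (a − b)/√2). Kets absent from the input have amplitude 0.
(|00⟩, |01⟩): (a, b) = (0, 0.2195) → (0.1552, -0.1552)
(|10⟩, |11⟩): (a, b) = (-0.7511i, -0.6226) → ((-0.4402 - 0.5311i), (0.4402 - 0.5311i))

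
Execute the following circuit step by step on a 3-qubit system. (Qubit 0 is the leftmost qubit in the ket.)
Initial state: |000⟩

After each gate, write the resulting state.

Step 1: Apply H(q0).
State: 1/√2|000⟩ + 1/√2|100⟩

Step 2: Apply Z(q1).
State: 1/√2|000⟩ + 1/√2|100⟩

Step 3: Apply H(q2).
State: 1/2|000⟩ + 1/2|001⟩ + 1/2|100⟩ + 1/2|101⟩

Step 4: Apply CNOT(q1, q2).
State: 1/2|000⟩ + 1/2|001⟩ + 1/2|100⟩ + 1/2|101⟩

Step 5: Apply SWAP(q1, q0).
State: 1/2|000⟩ + 1/2|001⟩ + 1/2|010⟩ + 1/2|011⟩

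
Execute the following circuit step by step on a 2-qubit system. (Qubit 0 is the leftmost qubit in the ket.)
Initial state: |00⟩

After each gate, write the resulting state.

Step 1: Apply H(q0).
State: 1/√2|00⟩ + 1/√2|10⟩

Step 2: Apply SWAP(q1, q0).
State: 1/√2|00⟩ + 1/√2|01⟩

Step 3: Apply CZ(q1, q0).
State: 1/√2|00⟩ + 1/√2|01⟩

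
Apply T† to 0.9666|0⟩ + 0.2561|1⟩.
0.9666|0⟩ + (0.1811 - 0.1811i)|1⟩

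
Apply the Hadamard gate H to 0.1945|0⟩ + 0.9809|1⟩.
0.8311|0⟩ - 0.5561|1⟩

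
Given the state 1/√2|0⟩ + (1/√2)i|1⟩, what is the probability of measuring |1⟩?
1/2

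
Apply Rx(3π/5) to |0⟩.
0.5878|0⟩ - 0.809i|1⟩

Rx(3π/5) = [[cos(θ/2), −i·sin(θ/2)], [−i·sin(θ/2), cos(θ/2)]]; θ = 3π/5, cos(θ/2) ≈ 0.587785, sin(θ/2) ≈ 0.809017.
With a = amp(|0⟩) = 1 and b = amp(|1⟩) = 0:
new amp(|0⟩) = (0.587785)·a + (-0.809017i)·b = 0.5878
new amp(|1⟩) = (-0.809017i)·a + (0.587785)·b = -0.809i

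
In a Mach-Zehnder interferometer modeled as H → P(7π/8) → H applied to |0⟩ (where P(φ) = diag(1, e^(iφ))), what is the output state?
(0.03806 + 0.1913i)|0⟩ + (0.9619 - 0.1913i)|1⟩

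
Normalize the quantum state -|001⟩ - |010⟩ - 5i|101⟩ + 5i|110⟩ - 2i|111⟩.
-0.1336|001⟩ - 0.1336|010⟩ - 0.6682i|101⟩ + 0.6682i|110⟩ - 0.2673i|111⟩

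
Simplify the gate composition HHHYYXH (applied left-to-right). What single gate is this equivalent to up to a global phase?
Z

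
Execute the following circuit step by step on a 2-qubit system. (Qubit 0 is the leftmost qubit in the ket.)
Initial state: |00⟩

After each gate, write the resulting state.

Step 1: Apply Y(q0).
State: i|10⟩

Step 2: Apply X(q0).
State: i|00⟩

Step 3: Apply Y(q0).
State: -|10⟩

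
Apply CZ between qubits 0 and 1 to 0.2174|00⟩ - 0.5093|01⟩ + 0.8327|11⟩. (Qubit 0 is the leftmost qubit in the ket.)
0.2174|00⟩ - 0.5093|01⟩ - 0.8327|11⟩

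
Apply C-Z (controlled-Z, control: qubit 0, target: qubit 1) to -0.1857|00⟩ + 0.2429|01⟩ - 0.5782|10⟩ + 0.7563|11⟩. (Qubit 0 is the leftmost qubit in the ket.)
-0.1857|00⟩ + 0.2429|01⟩ - 0.5782|10⟩ - 0.7563|11⟩

C-Z leaves the control-|0⟩ kets |00⟩, |01⟩ unchanged and applies Z to qubit 1 on the control-|1⟩ pair (|10⟩, |11⟩).
Z = [[1, 0], [0, -1]].
With a = amp(|10⟩) = -0.5782 and b = amp(|11⟩) = 0.7563:
new amp(|10⟩) = (1)·a = -0.5782
new amp(|11⟩) = (-1)·b = -0.7563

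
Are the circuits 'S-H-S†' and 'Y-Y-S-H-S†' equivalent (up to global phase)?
Yes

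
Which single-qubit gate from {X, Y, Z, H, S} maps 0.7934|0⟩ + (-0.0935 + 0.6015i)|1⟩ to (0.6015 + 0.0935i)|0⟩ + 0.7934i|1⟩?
Y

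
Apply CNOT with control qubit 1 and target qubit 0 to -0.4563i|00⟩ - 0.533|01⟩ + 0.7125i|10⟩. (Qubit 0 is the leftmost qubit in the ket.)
-0.4563i|00⟩ + 0.7125i|10⟩ - 0.533|11⟩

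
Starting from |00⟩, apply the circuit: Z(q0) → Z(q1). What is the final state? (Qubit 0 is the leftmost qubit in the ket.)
|00⟩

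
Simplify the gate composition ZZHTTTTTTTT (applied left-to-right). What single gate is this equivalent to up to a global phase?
H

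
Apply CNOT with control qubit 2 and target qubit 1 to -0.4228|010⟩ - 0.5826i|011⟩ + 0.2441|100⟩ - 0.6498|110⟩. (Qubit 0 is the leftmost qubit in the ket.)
-0.5826i|001⟩ - 0.4228|010⟩ + 0.2441|100⟩ - 0.6498|110⟩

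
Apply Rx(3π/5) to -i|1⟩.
-0.809|0⟩ - 0.5878i|1⟩

Rx(3π/5) = [[cos(θ/2), −i·sin(θ/2)], [−i·sin(θ/2), cos(θ/2)]]; θ = 3π/5, cos(θ/2) ≈ 0.587785, sin(θ/2) ≈ 0.809017.
With a = amp(|0⟩) = 0 and b = amp(|1⟩) = -i:
new amp(|0⟩) = (0.587785)·a + (-0.809017i)·b = -0.809
new amp(|1⟩) = (-0.809017i)·a + (0.587785)·b = -0.5878i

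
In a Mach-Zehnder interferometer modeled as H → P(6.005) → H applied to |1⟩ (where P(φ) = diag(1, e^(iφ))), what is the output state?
(0.01922 + 0.1373i)|0⟩ + (0.9808 - 0.1373i)|1⟩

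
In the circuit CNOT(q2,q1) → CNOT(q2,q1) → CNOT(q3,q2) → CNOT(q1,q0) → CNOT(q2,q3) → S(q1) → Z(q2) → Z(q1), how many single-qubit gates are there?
3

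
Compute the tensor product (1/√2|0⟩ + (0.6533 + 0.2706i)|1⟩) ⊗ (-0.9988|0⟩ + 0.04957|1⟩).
-0.7063|00⟩ + 0.03505|01⟩ + (-0.6525 - 0.2703i)|10⟩ + (0.03238 + 0.01341i)|11⟩

amp(|b₁b₂…⟩) = product of the factor amplitudes for bits b₁, b₂, …; only kets whose every factor amplitude is nonzero survive.
|00⟩: (1/√2)(-0.9988) = -0.7063
|01⟩: (1/√2)(0.04957) = 0.03505
|10⟩: (0.6533 + 0.2706i)(-0.9988) = (-0.6525 - 0.2703i)
|11⟩: (0.6533 + 0.2706i)(0.04957) = (0.03238 + 0.01341i)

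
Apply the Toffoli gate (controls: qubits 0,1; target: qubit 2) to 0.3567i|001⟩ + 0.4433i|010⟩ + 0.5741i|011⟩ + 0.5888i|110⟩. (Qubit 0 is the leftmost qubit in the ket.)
0.3567i|001⟩ + 0.4433i|010⟩ + 0.5741i|011⟩ + 0.5888i|111⟩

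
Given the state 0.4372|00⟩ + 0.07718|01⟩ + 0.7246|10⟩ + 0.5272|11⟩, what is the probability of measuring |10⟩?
0.525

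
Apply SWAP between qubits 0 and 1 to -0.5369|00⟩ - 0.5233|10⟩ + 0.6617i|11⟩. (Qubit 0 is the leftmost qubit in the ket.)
-0.5369|00⟩ - 0.5233|01⟩ + 0.6617i|11⟩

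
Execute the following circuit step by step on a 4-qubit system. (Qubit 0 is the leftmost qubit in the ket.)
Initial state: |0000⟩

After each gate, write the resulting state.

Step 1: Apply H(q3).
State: 1/√2|0000⟩ + 1/√2|0001⟩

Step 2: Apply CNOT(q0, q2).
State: 1/√2|0000⟩ + 1/√2|0001⟩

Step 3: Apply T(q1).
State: 1/√2|0000⟩ + 1/√2|0001⟩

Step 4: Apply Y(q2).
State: (1/√2)i|0010⟩ + (1/√2)i|0011⟩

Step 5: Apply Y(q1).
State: -1/√2|0110⟩ - 1/√2|0111⟩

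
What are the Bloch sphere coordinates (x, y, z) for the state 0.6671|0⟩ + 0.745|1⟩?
(0.994, 0, -0.11)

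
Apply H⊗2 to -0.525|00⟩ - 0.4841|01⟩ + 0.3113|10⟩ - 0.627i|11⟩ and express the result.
(-0.3489 - 0.3135i)|00⟩ + (0.1352 + 0.3135i)|01⟩ + (-0.6602 + 0.3135i)|10⟩ + (-0.1761 - 0.3135i)|11⟩

H⊗2 gives amp(|y⟩) = (1/2) Σ_x (−1)^(x·y) amp(|x⟩), where x·y is the number of positions in which both x and y have a 1.
|00⟩: (-0.525 - 0.4841 + 0.3113 - 0.627i)/2 = (-0.3489 - 0.3135i)
|01⟩: (-0.525 + 0.4841 + 0.3113 + 0.627i)/2 = (0.1352 + 0.3135i)
|10⟩: (-0.525 - 0.4841 - 0.3113 + 0.627i)/2 = (-0.6602 + 0.3135i)
|11⟩: (-0.525 + 0.4841 - 0.3113 - 0.627i)/2 = (-0.1761 - 0.3135i)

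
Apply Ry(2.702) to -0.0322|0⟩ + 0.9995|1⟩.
-0.9825|0⟩ + 0.1865|1⟩

Ry(2.702) = [[cos(θ/2), −sin(θ/2)], [sin(θ/2), cos(θ/2)]]; θ = 2.702, cos(θ/2) ≈ 0.218031, sin(θ/2) ≈ 0.975942.
With a = amp(|0⟩) = -0.0322 and b = amp(|1⟩) = 0.9995:
new amp(|0⟩) = (0.218031)·a + (-0.975942)·b = -0.9825
new amp(|1⟩) = (0.975942)·a + (0.218031)·b = 0.1865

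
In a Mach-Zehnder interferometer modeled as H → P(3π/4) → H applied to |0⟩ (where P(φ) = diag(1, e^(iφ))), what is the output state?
(0.1464 + (1/√8)i)|0⟩ + (0.8536 - (1/√8)i)|1⟩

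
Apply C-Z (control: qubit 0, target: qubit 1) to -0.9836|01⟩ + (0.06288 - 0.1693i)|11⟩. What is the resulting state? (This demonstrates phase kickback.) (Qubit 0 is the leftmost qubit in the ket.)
-0.9836|01⟩ + (-0.06288 + 0.1693i)|11⟩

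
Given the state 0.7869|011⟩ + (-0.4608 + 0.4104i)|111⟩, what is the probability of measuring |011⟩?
0.6192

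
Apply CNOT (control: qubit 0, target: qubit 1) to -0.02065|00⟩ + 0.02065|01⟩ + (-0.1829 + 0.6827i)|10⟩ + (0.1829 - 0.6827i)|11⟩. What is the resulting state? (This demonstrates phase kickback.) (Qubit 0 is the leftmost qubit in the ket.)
-0.02065|00⟩ + 0.02065|01⟩ + (0.1829 - 0.6827i)|10⟩ + (-0.1829 + 0.6827i)|11⟩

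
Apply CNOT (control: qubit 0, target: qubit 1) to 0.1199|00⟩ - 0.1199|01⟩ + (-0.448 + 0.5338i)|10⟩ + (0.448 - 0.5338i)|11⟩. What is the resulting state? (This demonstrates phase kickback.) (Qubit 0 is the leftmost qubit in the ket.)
0.1199|00⟩ - 0.1199|01⟩ + (0.448 - 0.5338i)|10⟩ + (-0.448 + 0.5338i)|11⟩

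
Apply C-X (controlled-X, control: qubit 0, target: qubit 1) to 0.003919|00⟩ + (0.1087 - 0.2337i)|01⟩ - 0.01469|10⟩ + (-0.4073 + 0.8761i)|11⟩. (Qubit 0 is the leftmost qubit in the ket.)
0.003919|00⟩ + (0.1087 - 0.2337i)|01⟩ + (-0.4073 + 0.8761i)|10⟩ - 0.01469|11⟩

C-X leaves the control-|0⟩ kets |00⟩, |01⟩ unchanged and applies X to qubit 1 on the control-|1⟩ pair (|10⟩, |11⟩).
X = [[0, 1], [1, 0]].
With a = amp(|10⟩) = -0.01469 and b = amp(|11⟩) = (-0.4073 + 0.8761i):
new amp(|10⟩) = (1)·b = (-0.4073 + 0.8761i)
new amp(|11⟩) = (1)·a = -0.01469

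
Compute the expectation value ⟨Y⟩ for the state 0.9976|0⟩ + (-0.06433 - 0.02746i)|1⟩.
-0.05479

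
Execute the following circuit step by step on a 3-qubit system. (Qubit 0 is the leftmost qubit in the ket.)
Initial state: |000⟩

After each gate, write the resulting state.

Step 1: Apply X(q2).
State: |001⟩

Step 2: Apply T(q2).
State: (1/√2 + (1/√2)i)|001⟩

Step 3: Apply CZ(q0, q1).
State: (1/√2 + (1/√2)i)|001⟩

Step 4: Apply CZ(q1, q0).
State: (1/√2 + (1/√2)i)|001⟩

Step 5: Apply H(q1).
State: (1/2 + (1/2)i)|001⟩ + (1/2 + (1/2)i)|011⟩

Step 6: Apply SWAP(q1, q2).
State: (1/2 + (1/2)i)|010⟩ + (1/2 + (1/2)i)|011⟩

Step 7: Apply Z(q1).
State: (-1/2 - (1/2)i)|010⟩ + (-1/2 - (1/2)i)|011⟩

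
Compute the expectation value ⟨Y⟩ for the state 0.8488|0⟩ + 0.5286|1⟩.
0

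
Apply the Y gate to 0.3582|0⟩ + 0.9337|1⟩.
-0.9337i|0⟩ + 0.3582i|1⟩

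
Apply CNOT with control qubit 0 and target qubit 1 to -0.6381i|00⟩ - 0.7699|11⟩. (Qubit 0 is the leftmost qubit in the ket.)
-0.6381i|00⟩ - 0.7699|10⟩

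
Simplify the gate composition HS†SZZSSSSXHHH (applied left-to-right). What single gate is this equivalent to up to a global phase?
Z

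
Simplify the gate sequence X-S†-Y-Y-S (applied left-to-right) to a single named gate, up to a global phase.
X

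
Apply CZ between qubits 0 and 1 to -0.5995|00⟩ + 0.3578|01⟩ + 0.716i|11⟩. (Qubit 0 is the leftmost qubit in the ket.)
-0.5995|00⟩ + 0.3578|01⟩ - 0.716i|11⟩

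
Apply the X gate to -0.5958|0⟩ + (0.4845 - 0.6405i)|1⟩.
(0.4845 - 0.6405i)|0⟩ - 0.5958|1⟩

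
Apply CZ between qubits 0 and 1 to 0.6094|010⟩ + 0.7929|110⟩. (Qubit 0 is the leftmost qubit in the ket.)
0.6094|010⟩ - 0.7929|110⟩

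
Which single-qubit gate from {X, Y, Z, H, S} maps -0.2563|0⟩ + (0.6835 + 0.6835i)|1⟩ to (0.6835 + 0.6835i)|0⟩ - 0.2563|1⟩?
X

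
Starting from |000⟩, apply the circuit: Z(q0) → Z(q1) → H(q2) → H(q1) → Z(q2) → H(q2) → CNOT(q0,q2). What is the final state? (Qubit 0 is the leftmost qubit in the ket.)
1/√2|001⟩ + 1/√2|011⟩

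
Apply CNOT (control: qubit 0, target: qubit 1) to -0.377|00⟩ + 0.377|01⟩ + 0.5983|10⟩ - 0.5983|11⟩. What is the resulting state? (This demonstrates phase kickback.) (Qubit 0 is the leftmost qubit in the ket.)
-0.377|00⟩ + 0.377|01⟩ - 0.5983|10⟩ + 0.5983|11⟩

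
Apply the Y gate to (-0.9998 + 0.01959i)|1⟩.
(0.01959 + 0.9998i)|0⟩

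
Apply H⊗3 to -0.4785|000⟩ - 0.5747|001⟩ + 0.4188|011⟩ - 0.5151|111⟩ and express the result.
-0.4064|000⟩ + 0.06806|001⟩ - 0.3383|010⟩ - 0.00003536|011⟩ - 0.04218|100⟩ - 0.2962|101⟩ - 0.7025|110⟩ + 0.3642|111⟩

H⊗3 gives amp(|y⟩) = (1/2√2) Σ_x (−1)^(x·y) amp(|x⟩), where x·y is the number of positions in which both x and y have a 1.
|000⟩: (-0.4785 - 0.5747 + 0.4188 - 0.5151)/(2√2) = -0.4064
|001⟩: (-0.4785 + 0.5747 - 0.4188 + 0.5151)/(2√2) = 0.06806
|010⟩: (-0.4785 - 0.5747 - 0.4188 + 0.5151)/(2√2) = -0.3383
|011⟩: (-0.4785 + 0.5747 + 0.4188 - 0.5151)/(2√2) = -0.00003536
|100⟩: (-0.4785 - 0.5747 + 0.4188 + 0.5151)/(2√2) = -0.04218
|101⟩: (-0.4785 + 0.5747 - 0.4188 - 0.5151)/(2√2) = -0.2962
|110⟩: (-0.4785 - 0.5747 - 0.4188 - 0.5151)/(2√2) = -0.7025
|111⟩: (-0.4785 + 0.5747 + 0.4188 + 0.5151)/(2√2) = 0.3642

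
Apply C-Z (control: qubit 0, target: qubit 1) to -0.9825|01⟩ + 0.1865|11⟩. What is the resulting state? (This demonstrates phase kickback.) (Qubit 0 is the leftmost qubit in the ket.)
-0.9825|01⟩ - 0.1865|11⟩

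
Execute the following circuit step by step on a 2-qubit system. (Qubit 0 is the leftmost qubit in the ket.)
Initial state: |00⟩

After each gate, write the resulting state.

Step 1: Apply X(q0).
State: |10⟩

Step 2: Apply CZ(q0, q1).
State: |10⟩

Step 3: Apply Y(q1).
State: i|11⟩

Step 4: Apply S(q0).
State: -|11⟩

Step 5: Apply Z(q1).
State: |11⟩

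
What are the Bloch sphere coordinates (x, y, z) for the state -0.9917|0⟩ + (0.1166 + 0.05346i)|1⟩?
(-0.2313, -0.106, 0.967)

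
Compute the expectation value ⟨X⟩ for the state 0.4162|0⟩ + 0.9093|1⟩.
0.7569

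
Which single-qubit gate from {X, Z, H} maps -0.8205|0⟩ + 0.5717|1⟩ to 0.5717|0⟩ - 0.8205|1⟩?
X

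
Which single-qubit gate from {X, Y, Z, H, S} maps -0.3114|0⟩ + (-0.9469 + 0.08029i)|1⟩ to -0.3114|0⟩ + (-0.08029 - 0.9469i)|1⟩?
S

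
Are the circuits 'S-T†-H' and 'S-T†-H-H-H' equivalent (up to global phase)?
Yes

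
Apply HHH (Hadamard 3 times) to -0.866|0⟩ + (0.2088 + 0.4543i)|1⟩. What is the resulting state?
(-0.4647 + 0.3212i)|0⟩ + (-0.76 - 0.3212i)|1⟩

H² = I, so H^3 = H: a single Hadamard. With (a, b) = (-0.866, (0.2088 + 0.4543i)), H gives ((a + b)/√2, (a − b)/√2) = ((-0.4647 + 0.3212i), (-0.76 - 0.3212i)).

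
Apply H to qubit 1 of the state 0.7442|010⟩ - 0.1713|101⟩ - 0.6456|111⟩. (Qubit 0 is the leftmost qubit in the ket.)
0.5262|000⟩ - 0.5262|010⟩ - 0.5776|101⟩ + 0.3354|111⟩

H on qubit 1 mixes each pair of kets that differ only in qubit 1: amplitudes (a, b) of (|…0…⟩, |…1…⟩) become ((a + b)/√2, (a − b)/√2). Kets absent from the input have amplitude 0.
(|000⟩, |010⟩): (a, b) = (0, 0.7442) → (0.5262, -0.5262)
(|101⟩, |111⟩): (a, b) = (-0.1713, -0.6456) → (-0.5776, 0.3354)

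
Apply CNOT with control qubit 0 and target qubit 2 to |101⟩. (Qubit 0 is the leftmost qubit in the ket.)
|100⟩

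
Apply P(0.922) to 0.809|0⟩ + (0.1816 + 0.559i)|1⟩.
0.809|0⟩ + (-0.3357 + 0.4825i)|1⟩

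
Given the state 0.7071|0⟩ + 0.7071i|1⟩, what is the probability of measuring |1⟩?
0.5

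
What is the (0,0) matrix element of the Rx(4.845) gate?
-0.7524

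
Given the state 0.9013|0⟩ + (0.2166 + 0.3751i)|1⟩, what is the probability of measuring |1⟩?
0.1876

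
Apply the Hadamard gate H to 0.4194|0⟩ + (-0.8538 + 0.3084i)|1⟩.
(-0.3072 + 0.2181i)|0⟩ + (0.9003 - 0.2181i)|1⟩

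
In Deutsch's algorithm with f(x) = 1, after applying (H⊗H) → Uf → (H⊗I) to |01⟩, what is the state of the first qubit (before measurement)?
|0⟩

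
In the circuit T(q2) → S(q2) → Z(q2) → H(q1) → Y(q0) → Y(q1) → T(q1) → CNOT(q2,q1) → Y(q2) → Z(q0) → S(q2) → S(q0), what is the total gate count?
12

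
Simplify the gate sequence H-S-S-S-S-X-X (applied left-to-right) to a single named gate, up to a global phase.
H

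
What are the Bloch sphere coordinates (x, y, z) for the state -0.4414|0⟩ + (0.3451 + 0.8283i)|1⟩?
(-0.3047, -0.7312, -0.6103)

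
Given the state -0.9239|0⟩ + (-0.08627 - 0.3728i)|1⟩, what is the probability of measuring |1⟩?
0.1464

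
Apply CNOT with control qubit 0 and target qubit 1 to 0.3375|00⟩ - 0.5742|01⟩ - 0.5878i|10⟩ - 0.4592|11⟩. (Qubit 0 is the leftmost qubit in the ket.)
0.3375|00⟩ - 0.5742|01⟩ - 0.4592|10⟩ - 0.5878i|11⟩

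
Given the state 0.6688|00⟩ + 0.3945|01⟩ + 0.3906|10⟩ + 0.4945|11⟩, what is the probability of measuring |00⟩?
0.4473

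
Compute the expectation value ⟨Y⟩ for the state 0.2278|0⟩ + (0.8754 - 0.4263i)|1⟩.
-0.1942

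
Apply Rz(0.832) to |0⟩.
(0.9147 - 0.4041i)|0⟩

Rz(0.832) = [[e^(−iθ/2), 0], [0, e^(iθ/2)]] with e^(±iθ/2) = cos(θ/2) ± i·sin(θ/2); θ = 0.832, cos(θ/2) ≈ 0.914713, sin(θ/2) ≈ 0.404105.
With a = amp(|0⟩) = 1 and b = amp(|1⟩) = 0:
new amp(|0⟩) = (0.914713 - 0.404105i)·a = (0.9147 - 0.4041i)
new amp(|1⟩) = (0.914713 + 0.404105i)·b = 0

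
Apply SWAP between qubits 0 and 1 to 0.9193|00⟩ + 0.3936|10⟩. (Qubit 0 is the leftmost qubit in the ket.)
0.9193|00⟩ + 0.3936|01⟩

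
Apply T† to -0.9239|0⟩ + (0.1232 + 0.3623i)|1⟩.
-0.9239|0⟩ + (0.3433 + 0.1691i)|1⟩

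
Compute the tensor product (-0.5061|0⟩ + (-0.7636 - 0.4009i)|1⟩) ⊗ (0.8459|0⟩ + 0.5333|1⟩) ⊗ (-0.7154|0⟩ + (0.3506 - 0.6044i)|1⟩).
0.3063|000⟩ + (-0.1501 + 0.2587i)|001⟩ + 0.1931|010⟩ + (-0.09463 + 0.1631i)|011⟩ + (0.4621 + 0.2426i)|100⟩ + (-0.4314 + 0.2715i)|101⟩ + (0.2913 + 0.153i)|110⟩ + (-0.272 + 0.1712i)|111⟩

amp(|b₁b₂…⟩) = product of the factor amplitudes for bits b₁, b₂, …; only kets whose every factor amplitude is nonzero survive.
|000⟩: (-0.5061)(0.8459)(-0.7154) = 0.3063
|001⟩: (-0.5061)(0.8459)(0.3506 - 0.6044i) = (-0.1501 + 0.2587i)
|010⟩: (-0.5061)(0.5333)(-0.7154) = 0.1931
|011⟩: (-0.5061)(0.5333)(0.3506 - 0.6044i) = (-0.09463 + 0.1631i)
|100⟩: (-0.7636 - 0.4009i)(0.8459)(-0.7154) = (0.4621 + 0.2426i)
|101⟩: (-0.7636 - 0.4009i)(0.8459)(0.3506 - 0.6044i) = (-0.4314 + 0.2715i)
|110⟩: (-0.7636 - 0.4009i)(0.5333)(-0.7154) = (0.2913 + 0.153i)
|111⟩: (-0.7636 - 0.4009i)(0.5333)(0.3506 - 0.6044i) = (-0.272 + 0.1712i)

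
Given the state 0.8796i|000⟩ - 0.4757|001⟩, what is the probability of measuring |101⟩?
0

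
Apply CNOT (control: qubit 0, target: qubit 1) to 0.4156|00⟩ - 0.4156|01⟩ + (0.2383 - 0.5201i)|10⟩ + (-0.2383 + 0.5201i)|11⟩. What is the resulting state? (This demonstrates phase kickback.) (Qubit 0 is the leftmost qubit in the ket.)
0.4156|00⟩ - 0.4156|01⟩ + (-0.2383 + 0.5201i)|10⟩ + (0.2383 - 0.5201i)|11⟩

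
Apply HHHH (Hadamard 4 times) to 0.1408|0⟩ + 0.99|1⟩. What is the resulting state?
0.1408|0⟩ + 0.99|1⟩

H² = I, so an even number of Hadamards cancels: H^4 = I and the state is unchanged.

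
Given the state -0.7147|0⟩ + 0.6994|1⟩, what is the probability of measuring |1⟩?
0.4892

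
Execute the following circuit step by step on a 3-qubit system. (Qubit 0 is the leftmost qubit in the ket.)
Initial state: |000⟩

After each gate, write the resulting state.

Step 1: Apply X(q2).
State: |001⟩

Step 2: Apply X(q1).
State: |011⟩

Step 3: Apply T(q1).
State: (1/√2 + (1/√2)i)|011⟩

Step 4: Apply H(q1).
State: (1/2 + (1/2)i)|001⟩ + (-1/2 - (1/2)i)|011⟩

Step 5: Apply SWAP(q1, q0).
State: (1/2 + (1/2)i)|001⟩ + (-1/2 - (1/2)i)|101⟩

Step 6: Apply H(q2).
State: (1/√8 + (1/√8)i)|000⟩ + (-1/√8 - (1/√8)i)|001⟩ + (-1/√8 - (1/√8)i)|100⟩ + (1/√8 + (1/√8)i)|101⟩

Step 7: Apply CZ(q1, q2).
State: (1/√8 + (1/√8)i)|000⟩ + (-1/√8 - (1/√8)i)|001⟩ + (-1/√8 - (1/√8)i)|100⟩ + (1/√8 + (1/√8)i)|101⟩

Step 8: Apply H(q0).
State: (1/2 + (1/2)i)|100⟩ + (-1/2 - (1/2)i)|101⟩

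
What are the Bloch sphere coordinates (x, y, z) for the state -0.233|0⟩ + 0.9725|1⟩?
(-0.4532, 0, -0.8915)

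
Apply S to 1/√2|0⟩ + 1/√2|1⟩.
1/√2|0⟩ + (1/√2)i|1⟩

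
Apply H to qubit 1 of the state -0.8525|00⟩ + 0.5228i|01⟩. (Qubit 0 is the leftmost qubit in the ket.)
(-0.6028 + 0.3697i)|00⟩ + (-0.6028 - 0.3697i)|01⟩

H on qubit 1 mixes each pair of kets that differ only in qubit 1: amplitudes (a, b) of (|…0…⟩, |…1…⟩) become ((a + b)/√2, (a − b)/√2). Kets absent from the input have amplitude 0.
(|00⟩, |01⟩): (a, b) = (-0.8525, 0.5228i) → ((-0.6028 + 0.3697i), (-0.6028 - 0.3697i))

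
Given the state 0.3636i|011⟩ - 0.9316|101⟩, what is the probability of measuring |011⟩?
0.1322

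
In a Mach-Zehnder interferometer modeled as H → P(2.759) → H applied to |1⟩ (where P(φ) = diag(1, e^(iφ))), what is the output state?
(0.9638 - 0.1867i)|0⟩ + (0.03615 + 0.1867i)|1⟩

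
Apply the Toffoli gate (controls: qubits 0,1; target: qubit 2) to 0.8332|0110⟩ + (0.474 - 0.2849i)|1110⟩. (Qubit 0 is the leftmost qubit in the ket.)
0.8332|0110⟩ + (0.474 - 0.2849i)|1100⟩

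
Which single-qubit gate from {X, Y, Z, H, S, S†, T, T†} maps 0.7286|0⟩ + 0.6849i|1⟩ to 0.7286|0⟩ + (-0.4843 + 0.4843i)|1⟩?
T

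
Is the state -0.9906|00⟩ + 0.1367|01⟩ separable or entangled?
Separable

Writing the state as a|00⟩ + b|01⟩ + c|10⟩ + d|11⟩, it is a product state iff ad − bc = 0.
Here (a, b, c, d) = (-0.9906, 0.1367, 0, 0): ad − bc = (-0.9906)(0) − (0.1367)(0) = 0, so the state is separable.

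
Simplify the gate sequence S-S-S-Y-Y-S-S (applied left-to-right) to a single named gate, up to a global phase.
S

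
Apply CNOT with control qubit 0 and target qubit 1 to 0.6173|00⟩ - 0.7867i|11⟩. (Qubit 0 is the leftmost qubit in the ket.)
0.6173|00⟩ - 0.7867i|10⟩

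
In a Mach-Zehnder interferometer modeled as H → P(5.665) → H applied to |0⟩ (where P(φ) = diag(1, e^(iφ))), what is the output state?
(0.9075 - 0.2898i)|0⟩ + (0.09253 + 0.2898i)|1⟩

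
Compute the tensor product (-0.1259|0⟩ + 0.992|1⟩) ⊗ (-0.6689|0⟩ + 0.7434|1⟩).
0.08421|00⟩ - 0.09359|01⟩ - 0.6635|10⟩ + 0.7375|11⟩

amp(|b₁b₂…⟩) = product of the factor amplitudes for bits b₁, b₂, …; only kets whose every factor amplitude is nonzero survive.
|00⟩: (-0.1259)(-0.6689) = 0.08421
|01⟩: (-0.1259)(0.7434) = -0.09359
|10⟩: (0.992)(-0.6689) = -0.6635
|11⟩: (0.992)(0.7434) = 0.7375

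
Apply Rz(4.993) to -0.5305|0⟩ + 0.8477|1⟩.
(0.4239 + 0.319i)|0⟩ + (-0.6773 + 0.5097i)|1⟩

Rz(4.993) = [[e^(−iθ/2), 0], [0, e^(iθ/2)]] with e^(±iθ/2) = cos(θ/2) ± i·sin(θ/2); θ = 4.993, cos(θ/2) ≈ -0.799044, sin(θ/2) ≈ 0.601272.
With a = amp(|0⟩) = -0.5305 and b = amp(|1⟩) = 0.8477:
new amp(|0⟩) = (-0.799044 - 0.601272i)·a = (0.4239 + 0.319i)
new amp(|1⟩) = (-0.799044 + 0.601272i)·b = (-0.6773 + 0.5097i)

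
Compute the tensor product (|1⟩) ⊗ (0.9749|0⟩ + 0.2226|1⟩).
0.9749|10⟩ + 0.2226|11⟩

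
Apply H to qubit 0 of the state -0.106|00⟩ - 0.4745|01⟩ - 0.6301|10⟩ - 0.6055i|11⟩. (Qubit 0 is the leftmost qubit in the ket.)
-0.5205|00⟩ + (-0.3355 - 0.4282i)|01⟩ + 0.3706|10⟩ + (-0.3355 + 0.4282i)|11⟩

H on qubit 0 mixes each pair of kets that differ only in qubit 0: amplitudes (a, b) of (|…0…⟩, |…1…⟩) become ((a + b)/√2, (a − b)/√2). Kets absent from the input have amplitude 0.
(|00⟩, |10⟩): (a, b) = (-0.106, -0.6301) → (-0.5205, 0.3706)
(|01⟩, |11⟩): (a, b) = (-0.4745, -0.6055i) → ((-0.3355 - 0.4282i), (-0.3355 + 0.4282i))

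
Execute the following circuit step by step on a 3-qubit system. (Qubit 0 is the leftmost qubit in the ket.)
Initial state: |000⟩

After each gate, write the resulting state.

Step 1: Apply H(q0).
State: 1/√2|000⟩ + 1/√2|100⟩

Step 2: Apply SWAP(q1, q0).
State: 1/√2|000⟩ + 1/√2|010⟩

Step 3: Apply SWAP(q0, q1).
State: 1/√2|000⟩ + 1/√2|100⟩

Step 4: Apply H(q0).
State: |000⟩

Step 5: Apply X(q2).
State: |001⟩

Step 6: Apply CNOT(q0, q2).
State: |001⟩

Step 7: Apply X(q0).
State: |101⟩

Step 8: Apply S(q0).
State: i|101⟩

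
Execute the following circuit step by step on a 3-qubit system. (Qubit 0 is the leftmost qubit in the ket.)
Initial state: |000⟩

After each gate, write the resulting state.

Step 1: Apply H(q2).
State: 1/√2|000⟩ + 1/√2|001⟩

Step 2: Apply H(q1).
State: 1/2|000⟩ + 1/2|001⟩ + 1/2|010⟩ + 1/2|011⟩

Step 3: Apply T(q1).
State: 1/2|000⟩ + 1/2|001⟩ + (1/√8 + (1/√8)i)|010⟩ + (1/√8 + (1/√8)i)|011⟩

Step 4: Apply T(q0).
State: 1/2|000⟩ + 1/2|001⟩ + (1/√8 + (1/√8)i)|010⟩ + (1/√8 + (1/√8)i)|011⟩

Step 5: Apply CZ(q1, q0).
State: 1/2|000⟩ + 1/2|001⟩ + (1/√8 + (1/√8)i)|010⟩ + (1/√8 + (1/√8)i)|011⟩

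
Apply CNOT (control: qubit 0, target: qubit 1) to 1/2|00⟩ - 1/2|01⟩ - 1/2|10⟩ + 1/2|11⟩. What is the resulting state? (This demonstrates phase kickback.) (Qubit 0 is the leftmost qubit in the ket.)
1/2|00⟩ - 1/2|01⟩ + 1/2|10⟩ - 1/2|11⟩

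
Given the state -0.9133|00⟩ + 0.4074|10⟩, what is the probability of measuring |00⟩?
0.8341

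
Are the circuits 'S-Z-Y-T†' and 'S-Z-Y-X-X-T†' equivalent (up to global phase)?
Yes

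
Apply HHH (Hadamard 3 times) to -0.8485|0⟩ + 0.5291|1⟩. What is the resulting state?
-0.2258|0⟩ - 0.9741|1⟩

H² = I, so H^3 = H: a single Hadamard. With (a, b) = (-0.8485, 0.5291), H gives ((a + b)/√2, (a − b)/√2) = (-0.2258, -0.9741).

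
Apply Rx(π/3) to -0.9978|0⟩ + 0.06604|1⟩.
(-0.8641 - 0.03302i)|0⟩ + (0.05719 + 0.4989i)|1⟩

Rx(π/3) = [[cos(θ/2), −i·sin(θ/2)], [−i·sin(θ/2), cos(θ/2)]]; θ = π/3, cos(θ/2) ≈ 0.866025, sin(θ/2) ≈ 0.5.
With a = amp(|0⟩) = -0.9978 and b = amp(|1⟩) = 0.06604:
new amp(|0⟩) = (0.866025)·a + (-0.5i)·b = (-0.8641 - 0.03302i)
new amp(|1⟩) = (-0.5i)·a + (0.866025)·b = (0.05719 + 0.4989i)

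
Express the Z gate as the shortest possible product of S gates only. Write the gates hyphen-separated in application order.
S-S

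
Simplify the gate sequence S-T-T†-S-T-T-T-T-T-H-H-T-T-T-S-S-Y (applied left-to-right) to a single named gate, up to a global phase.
Y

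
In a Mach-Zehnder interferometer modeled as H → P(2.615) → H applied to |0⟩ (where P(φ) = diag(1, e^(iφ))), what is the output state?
(0.06774 + 0.2513i)|0⟩ + (0.9323 - 0.2513i)|1⟩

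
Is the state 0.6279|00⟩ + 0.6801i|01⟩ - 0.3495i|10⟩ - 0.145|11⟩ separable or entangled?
Entangled

Writing the state as a|00⟩ + b|01⟩ + c|10⟩ + d|11⟩, it is a product state iff ad − bc = 0.
Here (a, b, c, d) = (0.6279, 0.6801i, -0.3495i, -0.145): ad − bc = (0.6279)(-0.145) − (0.6801i)(-0.3495i) = -0.3287 ≠ 0, so the state is entangled.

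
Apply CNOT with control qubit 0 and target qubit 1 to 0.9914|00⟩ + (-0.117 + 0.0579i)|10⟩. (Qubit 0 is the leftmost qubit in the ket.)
0.9914|00⟩ + (-0.117 + 0.0579i)|11⟩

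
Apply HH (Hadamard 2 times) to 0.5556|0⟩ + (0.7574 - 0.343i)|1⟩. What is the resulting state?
0.5556|0⟩ + (0.7574 - 0.343i)|1⟩

H² = I, so an even number of Hadamards cancels: H^2 = I and the state is unchanged.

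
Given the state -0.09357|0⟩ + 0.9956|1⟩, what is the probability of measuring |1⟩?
0.9912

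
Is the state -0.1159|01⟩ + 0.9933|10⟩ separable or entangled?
Entangled

Writing the state as a|00⟩ + b|01⟩ + c|10⟩ + d|11⟩, it is a product state iff ad − bc = 0.
Here (a, b, c, d) = (0, -0.1159, 0.9933, 0): ad − bc = (0)(0) − (-0.1159)(0.9933) = 0.1151 ≠ 0, so the state is entangled.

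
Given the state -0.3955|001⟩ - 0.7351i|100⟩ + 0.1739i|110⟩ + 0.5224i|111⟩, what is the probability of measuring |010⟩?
0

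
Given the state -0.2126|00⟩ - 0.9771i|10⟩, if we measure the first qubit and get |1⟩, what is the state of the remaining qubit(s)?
-i|0⟩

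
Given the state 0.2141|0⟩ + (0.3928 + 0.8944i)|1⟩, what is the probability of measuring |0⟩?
0.04584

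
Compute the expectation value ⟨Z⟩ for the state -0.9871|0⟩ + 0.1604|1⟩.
0.9486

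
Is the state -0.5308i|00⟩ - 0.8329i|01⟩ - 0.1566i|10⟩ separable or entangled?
Entangled

Writing the state as a|00⟩ + b|01⟩ + c|10⟩ + d|11⟩, it is a product state iff ad − bc = 0.
Here (a, b, c, d) = (-0.5308i, -0.8329i, -0.1566i, 0): ad − bc = (-0.5308i)(0) − (-0.8329i)(-0.1566i) = 0.1304 ≠ 0, so the state is entangled.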